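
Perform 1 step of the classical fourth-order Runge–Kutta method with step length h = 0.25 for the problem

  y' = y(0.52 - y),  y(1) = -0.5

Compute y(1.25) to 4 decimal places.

RK4: k1 = f(t_n, y_n); k2 = f(t_n + h/2, y_n + (h/2)·k1); k3 = f(t_n + h/2, y_n + (h/2)·k2); k4 = f(t_n + h, y_n + h·k3); y_{n+1} = y_n + (h/6)·(k1 + 2k2 + 2k3 + k4).
t=1.000000, y=-0.500000:
  k1 = f(1.000000, -0.500000) = -0.510000
  k2 = f(1.125000, -0.563750) = -0.610964
  k3 = f(1.125000, -0.576371) = -0.631916
  k4 = f(1.250000, -0.657979) = -0.775085
  y ← -0.500000 + (0.25/6)·(k1 + 2k2 + 2k3 + k4) = -0.657119
y(1.25) ≈ -0.6571

-0.6571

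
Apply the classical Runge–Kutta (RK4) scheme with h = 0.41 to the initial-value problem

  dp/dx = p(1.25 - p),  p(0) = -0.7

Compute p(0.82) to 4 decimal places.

-19.3467

RK4: k1 = f(x_n, p_n); k2 = f(x_n + h/2, p_n + (h/2)·k1); k3 = f(x_n + h/2, p_n + (h/2)·k2); k4 = f(x_n + h, p_n + h·k3); p_{n+1} = p_n + (h/6)·(k1 + 2k2 + 2k3 + k4).
x=0.000000, p=-0.700000:
  k1 = f(0.000000, -0.700000) = -1.365000
  k2 = f(0.205000, -0.979825) = -2.184838
  k3 = f(0.205000, -1.147892) = -2.752521
  k4 = f(0.410000, -1.828533) = -5.629201
  p ← -0.700000 + (0.41/6)·(k1 + 2k2 + 2k3 + k4) = -1.852709
x=0.410000, p=-1.852709:
  k1 = f(0.410000, -1.852709) = -5.748419
  k2 = f(0.615000, -3.031135) = -12.976701
  k3 = f(0.615000, -4.512933) = -26.007732
  k4 = f(0.820000, -12.515879) = -172.292087
  p ← -1.852709 + (0.41/6)·(k1 + 2k2 + 2k3 + k4) = -19.346683
p(0.82) ≈ -19.3467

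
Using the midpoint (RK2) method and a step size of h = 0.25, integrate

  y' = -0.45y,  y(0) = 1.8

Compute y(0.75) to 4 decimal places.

Midpoint: k1 = f(x_n, y_n); k2 = f(x_n + h/2, y_n + (h/2)·k1); y_{n+1} = y_n + h·k2.
x=0.000000, y=1.800000:
  k1 = f(0.000000, 1.800000) = -0.810000
  k2 = f(0.125000, 1.698750) = -0.764437
  y ← 1.800000 + 0.25·(-0.764437) = 1.608891
x=0.250000, y=1.608891:
  k1 = f(0.250000, 1.608891) = -0.724001
  k2 = f(0.375000, 1.518391) = -0.683276
  y ← 1.608891 + 0.25·(-0.683276) = 1.438072
x=0.500000, y=1.438072:
  k1 = f(0.500000, 1.438072) = -0.647132
  k2 = f(0.625000, 1.357180) = -0.610731
  y ← 1.438072 + 0.25·(-0.610731) = 1.285389
y(0.75) ≈ 1.2854

1.2854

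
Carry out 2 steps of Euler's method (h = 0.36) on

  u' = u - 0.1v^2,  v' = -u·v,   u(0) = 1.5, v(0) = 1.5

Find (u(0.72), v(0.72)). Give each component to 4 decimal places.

Euler on (u,v): u_{n+1} = u_n + h·u', v_{n+1} = v_n + h·v'.
0.000000: (1.500000, 1.500000); f=(1.275000, -2.250000) → (1.959000, 0.690000)
0.360000: (1.959000, 0.690000); f=(1.911390, -1.351710) → (2.647100, 0.203384)
(u(0.72), v(0.72)) ≈ (2.6471, 0.2034)

2.6471, 0.2034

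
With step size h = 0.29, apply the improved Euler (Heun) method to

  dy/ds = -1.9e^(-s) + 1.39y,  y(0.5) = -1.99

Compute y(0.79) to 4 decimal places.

-3.3133

Heun: k1 = f(s_n, y_n); k2 = f(s_n + h, y_n + h·k1); y_{n+1} = y_n + (h/2)·(k1 + k2).
s=0.500000, y=-1.990000:
  k1 = f(0.500000, -1.990000) = -3.918508
  k2 = f(0.790000, -3.126367) = -5.207956
  y ← -1.990000 + (0.29/2)·(-3.918508 + (-5.207956)) = -3.313337
y(0.79) ≈ -3.3133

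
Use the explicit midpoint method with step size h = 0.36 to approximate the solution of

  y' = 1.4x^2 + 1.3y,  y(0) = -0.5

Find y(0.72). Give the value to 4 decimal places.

Midpoint: k1 = f(x_n, y_n); k2 = f(x_n + h/2, y_n + (h/2)·k1); y_{n+1} = y_n + h·k2.
x=0.000000, y=-0.500000:
  k1 = f(0.000000, -0.500000) = -0.650000
  k2 = f(0.180000, -0.617000) = -0.756740
  y ← -0.500000 + 0.36·(-0.756740) = -0.772426
x=0.360000, y=-0.772426:
  k1 = f(0.360000, -0.772426) = -0.822714
  k2 = f(0.540000, -0.920515) = -0.788429
  y ← -0.772426 + 0.36·(-0.788429) = -1.056261
y(0.72) ≈ -1.0563

-1.0563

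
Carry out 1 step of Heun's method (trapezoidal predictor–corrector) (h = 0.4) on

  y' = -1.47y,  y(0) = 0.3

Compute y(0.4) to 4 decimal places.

Heun: k1 = f(x_n, y_n); k2 = f(x_n + h, y_n + h·k1); y_{n+1} = y_n + (h/2)·(k1 + k2).
x=0.000000, y=0.300000:
  k1 = f(0.000000, 0.300000) = -0.441000
  k2 = f(0.400000, 0.123600) = -0.181692
  y ← 0.300000 + (0.4/2)·(-0.441000 + (-0.181692)) = 0.175462
y(0.4) ≈ 0.1755

0.1755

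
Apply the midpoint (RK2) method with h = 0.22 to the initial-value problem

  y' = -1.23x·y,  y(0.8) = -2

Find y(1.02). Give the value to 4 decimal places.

-1.5608

Midpoint: k1 = f(x_n, y_n); k2 = f(x_n + h/2, y_n + (h/2)·k1); y_{n+1} = y_n + h·k2.
x=0.800000, y=-2.000000:
  k1 = f(0.800000, -2.000000) = 1.968000
  k2 = f(0.910000, -1.783520) = 1.996294
  y ← -2.000000 + 0.22·1.996294 = -1.560815
y(1.02) ≈ -1.5608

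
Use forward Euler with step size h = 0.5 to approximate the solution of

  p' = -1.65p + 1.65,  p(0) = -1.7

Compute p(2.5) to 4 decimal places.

0.9996

Euler: p_{n+1} = p_n + h·f(s_n, p_n).
s=0.000000, p=-1.700000: f=4.455000 → p ← -1.700000 + 0.5·4.455000 = 0.527500
s=0.500000, p=0.527500: f=0.779625 → p ← 0.527500 + 0.5·0.779625 = 0.917312
s=1.000000, p=0.917312: f=0.136434 → p ← 0.917312 + 0.5·0.136434 = 0.985530
s=1.500000, p=0.985530: f=0.023876 → p ← 0.985530 + 0.5·0.023876 = 0.997468
s=2.000000, p=0.997468: f=0.004178 → p ← 0.997468 + 0.5·0.004178 = 0.999557
p(2.5) ≈ 0.9996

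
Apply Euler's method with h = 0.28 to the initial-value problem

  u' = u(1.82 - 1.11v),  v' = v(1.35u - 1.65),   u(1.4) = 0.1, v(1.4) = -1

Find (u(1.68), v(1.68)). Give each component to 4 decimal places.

Euler on (u,v): u_{n+1} = u_n + h·u', v_{n+1} = v_n + h·v'.
1.400000: (0.100000, -1.000000); f=(0.293000, 1.515000) → (0.182040, -0.575800)
(u(1.68), v(1.68)) ≈ (0.1820, -0.5758)

0.1820, -0.5758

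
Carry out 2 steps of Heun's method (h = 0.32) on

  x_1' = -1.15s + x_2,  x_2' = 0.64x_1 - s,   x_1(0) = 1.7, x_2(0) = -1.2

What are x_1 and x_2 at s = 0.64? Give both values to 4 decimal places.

0.8613, -0.8700

Heun on (x_1,x_2): k1 = f(s_n, state_n); k2 = f(s_n + h, state_n + h·k1); state_{n+1} = state_n + (h/2)·(k1 + k2).
0.000000: (1.700000, -1.200000)
  k1 = (-1.200000, 1.088000)
  predictor → (1.316000, -0.851840)
  k2 = (-1.219840, 0.522240)
  → (1.312826, -0.942362)
0.320000: (1.312826, -0.942362)
  k1 = (-1.310362, 0.520208)
  predictor → (0.893510, -0.775895)
  k2 = (-1.511895, -0.068154)
  → (0.861265, -0.870033)
(x_1(0.64), x_2(0.64)) ≈ (0.8613, -0.8700)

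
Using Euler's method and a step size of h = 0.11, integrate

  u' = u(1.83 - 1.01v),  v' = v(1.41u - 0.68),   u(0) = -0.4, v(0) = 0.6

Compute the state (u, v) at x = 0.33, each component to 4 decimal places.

Euler on (u,v): u_{n+1} = u_n + h·u', v_{n+1} = v_n + h·v'.
0.000000: (-0.400000, 0.600000); f=(-0.489600, -0.746400) → (-0.453856, 0.517896)
0.110000: (-0.453856, 0.517896); f=(-0.593156, -0.683590) → (-0.519103, 0.442701)
0.220000: (-0.519103, 0.442701); f=(-0.717853, -0.625065) → (-0.598067, 0.373944)
(u(0.33), v(0.33)) ≈ (-0.5981, 0.3739)

-0.5981, 0.3739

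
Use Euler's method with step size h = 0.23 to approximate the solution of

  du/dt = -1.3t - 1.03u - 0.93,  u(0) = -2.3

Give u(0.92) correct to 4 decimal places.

-1.7280

Euler: u_{n+1} = u_n + h·f(t_n, u_n).
t=0.000000, u=-2.300000: f=1.439000 → u ← -2.300000 + 0.23·1.439000 = -1.969030
t=0.230000, u=-1.969030: f=0.799101 → u ← -1.969030 + 0.23·0.799101 = -1.785237
t=0.460000, u=-1.785237: f=0.310794 → u ← -1.785237 + 0.23·0.310794 = -1.713754
t=0.690000, u=-1.713754: f=-0.061833 → u ← -1.713754 + 0.23·(-0.061833) = -1.727976
u(0.92) ≈ -1.7280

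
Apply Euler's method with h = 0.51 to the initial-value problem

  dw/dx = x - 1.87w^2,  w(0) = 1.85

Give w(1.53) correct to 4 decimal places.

Euler: w_{n+1} = w_n + h·f(x_n, w_n).
x=0.000000, w=1.850000: f=-6.400075 → w ← 1.850000 + 0.51·(-6.400075) = -1.414038
x=0.510000, w=-1.414038: f=-3.229073 → w ← -1.414038 + 0.51·(-3.229073) = -3.060865
x=1.020000, w=-3.060865: f=-16.499837 → w ← -3.060865 + 0.51·(-16.499837) = -11.475782
w(1.53) ≈ -11.4758

-11.4758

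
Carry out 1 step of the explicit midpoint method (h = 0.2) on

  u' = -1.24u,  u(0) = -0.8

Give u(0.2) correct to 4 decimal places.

-0.6262

Midpoint: k1 = f(x_n, u_n); k2 = f(x_n + h/2, u_n + (h/2)·k1); u_{n+1} = u_n + h·k2.
x=0.000000, u=-0.800000:
  k1 = f(0.000000, -0.800000) = 0.992000
  k2 = f(0.100000, -0.700800) = 0.868992
  u ← -0.800000 + 0.2·0.868992 = -0.626202
u(0.2) ≈ -0.6262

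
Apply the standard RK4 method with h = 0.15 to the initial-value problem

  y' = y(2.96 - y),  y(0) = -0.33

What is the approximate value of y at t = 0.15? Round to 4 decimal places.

RK4: k1 = f(t_n, y_n); k2 = f(t_n + h/2, y_n + (h/2)·k1); k3 = f(t_n + h/2, y_n + (h/2)·k2); k4 = f(t_n + h, y_n + h·k3); y_{n+1} = y_n + (h/6)·(k1 + 2k2 + 2k3 + k4).
t=0.000000, y=-0.330000:
  k1 = f(0.000000, -0.330000) = -1.085700
  k2 = f(0.075000, -0.411428) = -1.387098
  k3 = f(0.075000, -0.434032) = -1.473120
  k4 = f(0.150000, -0.550968) = -1.934431
  y ← -0.330000 + (0.15/6)·(k1 + 2k2 + 2k3 + k4) = -0.548514
y(0.15) ≈ -0.5485

-0.5485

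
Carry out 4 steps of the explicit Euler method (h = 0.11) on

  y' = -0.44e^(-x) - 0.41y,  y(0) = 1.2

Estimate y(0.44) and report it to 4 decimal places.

Euler: y_{n+1} = y_n + h·f(x_n, y_n).
x=0.000000, y=1.200000: f=-0.932000 → y ← 1.200000 + 0.11·(-0.932000) = 1.097480
x=0.110000, y=1.097480: f=-0.844134 → y ← 1.097480 + 0.11·(-0.844134) = 1.004625
x=0.220000, y=1.004625: f=-0.765005 → y ← 1.004625 + 0.11·(-0.765005) = 0.920475
x=0.330000, y=0.920475: f=-0.693721 → y ← 0.920475 + 0.11·(-0.693721) = 0.844165
y(0.44) ≈ 0.8442

0.8442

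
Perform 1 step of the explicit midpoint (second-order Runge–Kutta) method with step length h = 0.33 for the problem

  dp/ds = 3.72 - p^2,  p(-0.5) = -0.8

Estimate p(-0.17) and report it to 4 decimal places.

0.3995

Midpoint: k1 = f(s_n, p_n); k2 = f(s_n + h/2, p_n + (h/2)·k1); p_{n+1} = p_n + h·k2.
s=-0.500000, p=-0.800000:
  k1 = f(-0.500000, -0.800000) = 3.080000
  k2 = f(-0.335000, -0.291800) = 3.634853
  p ← -0.800000 + 0.33·3.634853 = 0.399501
p(-0.17) ≈ 0.3995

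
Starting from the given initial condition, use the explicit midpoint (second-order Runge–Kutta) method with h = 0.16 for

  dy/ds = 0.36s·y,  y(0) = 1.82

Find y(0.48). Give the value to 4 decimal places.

Midpoint: k1 = f(s_n, y_n); k2 = f(s_n + h/2, y_n + (h/2)·k1); y_{n+1} = y_n + h·k2.
s=0.000000, y=1.820000:
  k1 = f(0.000000, 1.820000) = 0.000000
  k2 = f(0.080000, 1.820000) = 0.052416
  y ← 1.820000 + 0.16·0.052416 = 1.828387
s=0.160000, y=1.828387:
  k1 = f(0.160000, 1.828387) = 0.105315
  k2 = f(0.240000, 1.836812) = 0.158701
  y ← 1.828387 + 0.16·0.158701 = 1.853779
s=0.320000, y=1.853779:
  k1 = f(0.320000, 1.853779) = 0.213555
  k2 = f(0.400000, 1.870863) = 0.269404
  y ← 1.853779 + 0.16·0.269404 = 1.896883
y(0.48) ≈ 1.8969

1.8969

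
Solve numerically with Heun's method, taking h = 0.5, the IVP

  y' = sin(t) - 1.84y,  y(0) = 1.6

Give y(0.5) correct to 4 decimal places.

0.9250

Heun: k1 = f(t_n, y_n); k2 = f(t_n + h, y_n + h·k1); y_{n+1} = y_n + (h/2)·(k1 + k2).
t=0.000000, y=1.600000:
  k1 = f(0.000000, 1.600000) = -2.944000
  k2 = f(0.500000, 0.128000) = 0.243906
  y ← 1.600000 + (0.5/2)·(-2.944000 + 0.243906) = 0.924976
y(0.5) ≈ 0.9250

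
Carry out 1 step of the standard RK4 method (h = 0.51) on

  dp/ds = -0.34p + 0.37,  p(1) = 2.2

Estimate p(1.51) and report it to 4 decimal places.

RK4: k1 = f(s_n, p_n); k2 = f(s_n + h/2, p_n + (h/2)·k1); k3 = f(s_n + h/2, p_n + (h/2)·k2); k4 = f(s_n + h, p_n + h·k3); p_{n+1} = p_n + (h/6)·(k1 + 2k2 + 2k3 + k4).
s=1.000000, p=2.200000:
  k1 = f(1.000000, 2.200000) = -0.378000
  k2 = f(1.255000, 2.103610) = -0.345227
  k3 = f(1.255000, 2.111967) = -0.348069
  k4 = f(1.510000, 2.022485) = -0.317645
  p ← 2.200000 + (0.51/6)·(k1 + 2k2 + 2k3 + k4) = 2.023010
p(1.51) ≈ 2.0230

2.0230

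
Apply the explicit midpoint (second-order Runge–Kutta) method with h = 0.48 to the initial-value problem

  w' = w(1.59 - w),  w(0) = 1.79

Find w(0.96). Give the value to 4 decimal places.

Midpoint: k1 = f(x_n, w_n); k2 = f(x_n + h/2, w_n + (h/2)·k1); w_{n+1} = w_n + h·k2.
x=0.000000, w=1.790000:
  k1 = f(0.000000, 1.790000) = -0.358000
  k2 = f(0.240000, 1.704080) = -0.194401
  w ← 1.790000 + 0.48·(-0.194401) = 1.696687
x=0.480000, w=1.696687:
  k1 = f(0.480000, 1.696687) = -0.181015
  k2 = f(0.720000, 1.653244) = -0.104557
  w ← 1.696687 + 0.48·(-0.104557) = 1.646500
w(0.96) ≈ 1.6465

1.6465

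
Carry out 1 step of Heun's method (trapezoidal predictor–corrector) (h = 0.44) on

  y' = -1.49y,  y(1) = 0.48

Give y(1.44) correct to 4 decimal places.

0.2685

Heun: k1 = f(s_n, y_n); k2 = f(s_n + h, y_n + h·k1); y_{n+1} = y_n + (h/2)·(k1 + k2).
s=1.000000, y=0.480000:
  k1 = f(1.000000, 0.480000) = -0.715200
  k2 = f(1.440000, 0.165312) = -0.246315
  y ← 0.480000 + (0.44/2)·(-0.715200 + (-0.246315)) = 0.268467
y(1.44) ≈ 0.2685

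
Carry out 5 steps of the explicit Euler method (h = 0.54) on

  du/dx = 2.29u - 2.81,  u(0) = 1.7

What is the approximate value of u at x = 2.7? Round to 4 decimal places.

27.6959

Euler: u_{n+1} = u_n + h·f(x_n, u_n).
x=0.000000, u=1.700000: f=1.083000 → u ← 1.700000 + 0.54·1.083000 = 2.284820
x=0.540000, u=2.284820: f=2.422238 → u ← 2.284820 + 0.54·2.422238 = 3.592828
x=1.080000, u=3.592828: f=5.417577 → u ← 3.592828 + 0.54·5.417577 = 6.518320
x=1.620000, u=6.518320: f=12.116953 → u ← 6.518320 + 0.54·12.116953 = 13.061475
x=2.160000, u=13.061475: f=27.100777 → u ← 13.061475 + 0.54·27.100777 = 27.695894
u(2.7) ≈ 27.6959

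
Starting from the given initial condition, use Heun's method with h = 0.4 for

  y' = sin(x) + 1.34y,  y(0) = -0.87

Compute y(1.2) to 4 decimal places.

Heun: k1 = f(x_n, y_n); k2 = f(x_n + h, y_n + h·k1); y_{n+1} = y_n + (h/2)·(k1 + k2).
x=0.000000, y=-0.870000:
  k1 = f(0.000000, -0.870000) = -1.165800
  k2 = f(0.400000, -1.336320) = -1.401250
  y ← -0.870000 + (0.4/2)·(-1.165800 + (-1.401250)) = -1.383410
x=0.400000, y=-1.383410:
  k1 = f(0.400000, -1.383410) = -1.464351
  k2 = f(0.800000, -1.969151) = -1.921306
  y ← -1.383410 + (0.4/2)·(-1.464351 + (-1.921306)) = -2.060541
x=0.800000, y=-2.060541:
  k1 = f(0.800000, -2.060541) = -2.043769
  k2 = f(1.200000, -2.878049) = -2.924547
  y ← -2.060541 + (0.4/2)·(-2.043769 + (-2.924547)) = -3.054205
y(1.2) ≈ -3.0542

-3.0542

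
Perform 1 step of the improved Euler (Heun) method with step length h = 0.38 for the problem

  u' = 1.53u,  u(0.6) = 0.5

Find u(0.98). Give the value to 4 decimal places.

Heun: k1 = f(x_n, u_n); k2 = f(x_n + h, u_n + h·k1); u_{n+1} = u_n + (h/2)·(k1 + k2).
x=0.600000, u=0.500000:
  k1 = f(0.600000, 0.500000) = 0.765000
  k2 = f(0.980000, 0.790700) = 1.209771
  u ← 0.500000 + (0.38/2)·(0.765000 + 1.209771) = 0.875206
u(0.98) ≈ 0.8752

0.8752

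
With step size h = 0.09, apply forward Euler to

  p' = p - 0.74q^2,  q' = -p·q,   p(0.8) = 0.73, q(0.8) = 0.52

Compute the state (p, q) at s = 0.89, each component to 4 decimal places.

Euler on (p,q): p_{n+1} = p_n + h·p', q_{n+1} = q_n + h·q'.
0.800000: (0.730000, 0.520000); f=(0.529904, -0.379600) → (0.777691, 0.485836)
(p(0.89), q(0.89)) ≈ (0.7777, 0.4858)

0.7777, 0.4858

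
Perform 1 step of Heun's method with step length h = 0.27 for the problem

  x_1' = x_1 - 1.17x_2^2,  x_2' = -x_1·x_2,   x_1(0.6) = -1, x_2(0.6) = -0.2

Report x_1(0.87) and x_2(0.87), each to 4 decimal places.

Heun on (x_1,x_2): k1 = f(t_n, state_n); k2 = f(t_n + h, state_n + h·k1); state_{n+1} = state_n + (h/2)·(k1 + k2).
0.600000: (-1.000000, -0.200000)
  k1 = (-1.046800, -0.200000)
  predictor → (-1.282636, -0.254000)
  k2 = (-1.358120, -0.325790)
  → (-1.324664, -0.270982)
(x_1(0.87), x_2(0.87)) ≈ (-1.3247, -0.2710)

-1.3247, -0.2710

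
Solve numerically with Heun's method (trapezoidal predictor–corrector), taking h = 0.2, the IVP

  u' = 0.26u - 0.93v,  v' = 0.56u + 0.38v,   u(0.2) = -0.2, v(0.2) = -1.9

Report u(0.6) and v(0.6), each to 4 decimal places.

Heun on (u,v): k1 = f(s_n, state_n); k2 = f(s_n + h, state_n + h·k1); state_{n+1} = state_n + (h/2)·(k1 + k2).
0.200000: (-0.200000, -1.900000)
  k1 = (1.715000, -0.834000)
  predictor → (0.143000, -2.066800)
  k2 = (1.959304, -0.705304)
  → (0.167430, -2.053930)
0.400000: (0.167430, -2.053930)
  k1 = (1.953687, -0.686733)
  predictor → (0.558168, -2.191277)
  k2 = (2.183011, -0.520111)
  → (0.581100, -2.174615)
(u(0.6), v(0.6)) ≈ (0.5811, -2.1746)

0.5811, -2.1746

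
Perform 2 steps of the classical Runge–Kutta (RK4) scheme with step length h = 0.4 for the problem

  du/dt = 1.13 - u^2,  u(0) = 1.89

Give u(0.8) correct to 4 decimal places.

RK4: k1 = f(t_n, u_n); k2 = f(t_n + h/2, u_n + (h/2)·k1); k3 = f(t_n + h/2, u_n + (h/2)·k2); k4 = f(t_n + h, u_n + h·k3); u_{n+1} = u_n + (h/6)·(k1 + 2k2 + 2k3 + k4).
t=0.000000, u=1.890000:
  k1 = f(0.000000, 1.890000) = -2.442100
  k2 = f(0.200000, 1.401580) = -0.834426
  k3 = f(0.200000, 1.723115) = -1.839124
  k4 = f(0.400000, 1.154350) = -0.202525
  u ← 1.890000 + (0.4/6)·(k1 + 2k2 + 2k3 + k4) = 1.357218
t=0.400000, u=1.357218:
  k1 = f(0.400000, 1.357218) = -0.712041
  k2 = f(0.600000, 1.214810) = -0.345763
  k3 = f(0.600000, 1.288066) = -0.529113
  k4 = f(0.800000, 1.145573) = -0.182338
  u ← 1.357218 + (0.4/6)·(k1 + 2k2 + 2k3 + k4) = 1.180943
u(0.8) ≈ 1.1809

1.1809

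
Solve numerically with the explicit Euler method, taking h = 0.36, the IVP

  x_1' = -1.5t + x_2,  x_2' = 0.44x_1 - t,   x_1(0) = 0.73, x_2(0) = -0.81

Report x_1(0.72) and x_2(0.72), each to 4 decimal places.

Euler on (x_1,x_2): x_1_{n+1} = x_1_n + h·x_1', x_2_{n+1} = x_2_n + h·x_2'.
0.000000: (0.730000, -0.810000); f=(-0.810000, 0.321200) → (0.438400, -0.694368)
0.360000: (0.438400, -0.694368); f=(-1.234368, -0.167104) → (-0.005972, -0.754525)
(x_1(0.72), x_2(0.72)) ≈ (-0.0060, -0.7545)

-0.0060, -0.7545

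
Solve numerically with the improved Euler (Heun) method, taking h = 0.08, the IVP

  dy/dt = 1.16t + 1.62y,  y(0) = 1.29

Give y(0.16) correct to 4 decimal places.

Heun: k1 = f(t_n, y_n); k2 = f(t_n + h, y_n + h·k1); y_{n+1} = y_n + (h/2)·(k1 + k2).
t=0.000000, y=1.290000:
  k1 = f(0.000000, 1.290000) = 2.089800
  k2 = f(0.080000, 1.457184) = 2.453438
  y ← 1.290000 + (0.08/2)·(2.089800 + 2.453438) = 1.471730
t=0.080000, y=1.471730:
  k1 = f(0.080000, 1.471730) = 2.477002
  k2 = f(0.160000, 1.669890) = 2.890821
  y ← 1.471730 + (0.08/2)·(2.477002 + 2.890821) = 1.686442
y(0.16) ≈ 1.6864

1.6864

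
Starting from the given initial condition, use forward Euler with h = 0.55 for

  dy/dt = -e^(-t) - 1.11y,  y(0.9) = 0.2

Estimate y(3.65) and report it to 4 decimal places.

Euler: y_{n+1} = y_n + h·f(t_n, y_n).
t=0.900000, y=0.200000: f=-0.628570 → y ← 0.200000 + 0.55·(-0.628570) = -0.145713
t=1.450000, y=-0.145713: f=-0.072829 → y ← -0.145713 + 0.55·(-0.072829) = -0.185769
t=2.000000, y=-0.185769: f=0.070868 → y ← -0.185769 + 0.55·0.070868 = -0.146791
t=2.550000, y=-0.146791: f=0.084857 → y ← -0.146791 + 0.55·0.084857 = -0.100120
t=3.100000, y=-0.100120: f=0.066084 → y ← -0.100120 + 0.55·0.066084 = -0.063774
y(3.65) ≈ -0.0638

-0.0638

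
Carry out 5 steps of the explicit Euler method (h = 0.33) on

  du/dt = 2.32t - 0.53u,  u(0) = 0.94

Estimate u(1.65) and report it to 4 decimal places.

2.4814

Euler: u_{n+1} = u_n + h·f(t_n, u_n).
t=0.000000, u=0.940000: f=-0.498200 → u ← 0.940000 + 0.33·(-0.498200) = 0.775594
t=0.330000, u=0.775594: f=0.354535 → u ← 0.775594 + 0.33·0.354535 = 0.892591
t=0.660000, u=0.892591: f=1.058127 → u ← 0.892591 + 0.33·1.058127 = 1.241773
t=0.990000, u=1.241773: f=1.638661 → u ← 1.241773 + 0.33·1.638661 = 1.782530
t=1.320000, u=1.782530: f=2.117659 → u ← 1.782530 + 0.33·2.117659 = 2.481358
u(1.65) ≈ 2.4814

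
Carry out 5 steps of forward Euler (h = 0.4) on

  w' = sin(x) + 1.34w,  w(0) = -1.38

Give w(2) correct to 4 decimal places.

-9.5848

Euler: w_{n+1} = w_n + h·f(x_n, w_n).
x=0.000000, w=-1.380000: f=-1.849200 → w ← -1.380000 + 0.4·(-1.849200) = -2.119680
x=0.400000, w=-2.119680: f=-2.450953 → w ← -2.119680 + 0.4·(-2.450953) = -3.100061
x=0.800000, w=-3.100061: f=-3.436726 → w ← -3.100061 + 0.4·(-3.436726) = -4.474751
x=1.200000, w=-4.474751: f=-5.064128 → w ← -4.474751 + 0.4·(-5.064128) = -6.500403
x=1.600000, w=-6.500403: f=-7.710966 → w ← -6.500403 + 0.4·(-7.710966) = -9.584789
w(2) ≈ -9.5848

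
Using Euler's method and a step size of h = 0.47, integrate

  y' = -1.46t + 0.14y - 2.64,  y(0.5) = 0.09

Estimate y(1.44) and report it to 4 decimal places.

Euler: y_{n+1} = y_n + h·f(t_n, y_n).
t=0.500000, y=0.090000: f=-3.357400 → y ← 0.090000 + 0.47·(-3.357400) = -1.487978
t=0.970000, y=-1.487978: f=-4.264517 → y ← -1.487978 + 0.47·(-4.264517) = -3.492301
y(1.44) ≈ -3.4923

-3.4923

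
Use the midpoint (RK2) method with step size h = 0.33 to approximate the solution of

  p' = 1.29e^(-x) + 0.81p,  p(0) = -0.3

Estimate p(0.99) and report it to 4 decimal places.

Midpoint: k1 = f(x_n, p_n); k2 = f(x_n + h/2, p_n + (h/2)·k1); p_{n+1} = p_n + h·k2.
x=0.000000, p=-0.300000:
  k1 = f(0.000000, -0.300000) = 1.047000
  k2 = f(0.165000, -0.127245) = 0.990714
  p ← -0.300000 + 0.33·0.990714 = 0.026936
x=0.330000, p=0.026936:
  k1 = f(0.330000, 0.026936) = 0.949230
  k2 = f(0.495000, 0.183559) = 0.935029
  p ← 0.026936 + 0.33·0.935029 = 0.335495
x=0.660000, p=0.335495:
  k1 = f(0.660000, 0.335495) = 0.938489
  k2 = f(0.825000, 0.490346) = 0.962503
  p ← 0.335495 + 0.33·0.962503 = 0.653121
p(0.99) ≈ 0.6531

0.6531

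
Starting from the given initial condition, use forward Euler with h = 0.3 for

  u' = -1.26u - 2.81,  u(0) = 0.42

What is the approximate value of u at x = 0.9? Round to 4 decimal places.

Euler: u_{n+1} = u_n + h·f(x_n, u_n).
x=0.000000, u=0.420000: f=-3.339200 → u ← 0.420000 + 0.3·(-3.339200) = -0.581760
x=0.300000, u=-0.581760: f=-2.076982 → u ← -0.581760 + 0.3·(-2.076982) = -1.204855
x=0.600000, u=-1.204855: f=-1.291883 → u ← -1.204855 + 0.3·(-1.291883) = -1.592420
u(0.9) ≈ -1.5924

-1.5924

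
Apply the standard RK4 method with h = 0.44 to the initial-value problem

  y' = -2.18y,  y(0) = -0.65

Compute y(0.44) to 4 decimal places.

-0.2529

RK4: k1 = f(t_n, y_n); k2 = f(t_n + h/2, y_n + (h/2)·k1); k3 = f(t_n + h/2, y_n + (h/2)·k2); k4 = f(t_n + h, y_n + h·k3); y_{n+1} = y_n + (h/6)·(k1 + 2k2 + 2k3 + k4).
t=0.000000, y=-0.650000:
  k1 = f(0.000000, -0.650000) = 1.417000
  k2 = f(0.220000, -0.338260) = 0.737407
  k3 = f(0.220000, -0.487771) = 1.063340
  k4 = f(0.440000, -0.182131) = 0.397045
  y ← -0.650000 + (0.44/6)·(k1 + 2k2 + 2k3 + k4) = -0.252861
y(0.44) ≈ -0.2529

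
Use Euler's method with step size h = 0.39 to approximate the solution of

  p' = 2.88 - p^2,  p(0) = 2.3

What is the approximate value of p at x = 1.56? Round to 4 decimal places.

Euler: p_{n+1} = p_n + h·f(x_n, p_n).
x=0.000000, p=2.300000: f=-2.410000 → p ← 2.300000 + 0.39·(-2.410000) = 1.360100
x=0.390000, p=1.360100: f=1.030128 → p ← 1.360100 + 0.39·1.030128 = 1.761850
x=0.780000, p=1.761850: f=-0.224115 → p ← 1.761850 + 0.39·(-0.224115) = 1.674445
x=1.170000, p=1.674445: f=0.076234 → p ← 1.674445 + 0.39·0.076234 = 1.704176
p(1.56) ≈ 1.7042

1.7042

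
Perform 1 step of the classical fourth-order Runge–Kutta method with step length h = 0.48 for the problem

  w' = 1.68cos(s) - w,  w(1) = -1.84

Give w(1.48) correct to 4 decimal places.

RK4: k1 = f(s_n, w_n); k2 = f(s_n + h/2, w_n + (h/2)·k1); k3 = f(s_n + h/2, w_n + (h/2)·k2); k4 = f(s_n + h, w_n + h·k3); w_{n+1} = w_n + (h/6)·(k1 + 2k2 + 2k3 + k4).
s=1.000000, w=-1.840000:
  k1 = f(1.000000, -1.840000) = 2.747708
  k2 = f(1.240000, -1.180550) = 1.726208
  k3 = f(1.240000, -1.425710) = 1.971368
  k4 = f(1.480000, -0.893743) = 1.046072
  w ← -1.840000 + (0.48/6)·(k1 + 2k2 + 2k3 + k4) = -0.944886
w(1.48) ≈ -0.9449

-0.9449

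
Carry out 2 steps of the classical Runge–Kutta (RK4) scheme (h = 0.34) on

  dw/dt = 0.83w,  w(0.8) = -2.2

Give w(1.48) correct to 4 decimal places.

RK4: k1 = f(t_n, w_n); k2 = f(t_n + h/2, w_n + (h/2)·k1); k3 = f(t_n + h/2, w_n + (h/2)·k2); k4 = f(t_n + h, w_n + h·k3); w_{n+1} = w_n + (h/6)·(k1 + 2k2 + 2k3 + k4).
t=0.800000, w=-2.200000:
  k1 = f(0.800000, -2.200000) = -1.826000
  k2 = f(0.970000, -2.510420) = -2.083649
  k3 = f(0.970000, -2.554220) = -2.120003
  k4 = f(1.140000, -2.920801) = -2.424265
  w ← -2.200000 + (0.34/6)·(k1 + 2k2 + 2k3 + k4) = -2.917262
t=1.140000, w=-2.917262:
  k1 = f(1.140000, -2.917262) = -2.421328
  k2 = f(1.310000, -3.328888) = -2.762977
  k3 = f(1.310000, -3.386968) = -2.811184
  k4 = f(1.480000, -3.873065) = -3.214644
  w ← -2.917262 + (0.34/6)·(k1 + 2k2 + 2k3 + k4) = -3.868372
w(1.48) ≈ -3.8684

-3.8684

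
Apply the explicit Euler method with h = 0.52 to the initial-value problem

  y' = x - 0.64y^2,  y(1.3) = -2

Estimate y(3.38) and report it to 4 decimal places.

Euler: y_{n+1} = y_n + h·f(x_n, y_n).
x=1.300000, y=-2.000000: f=-1.260000 → y ← -2.000000 + 0.52·(-1.260000) = -2.655200
x=1.820000, y=-2.655200: f=-2.692056 → y ← -2.655200 + 0.52·(-2.692056) = -4.055069
x=2.340000, y=-4.055069: f=-8.183894 → y ← -4.055069 + 0.52·(-8.183894) = -8.310694
x=2.860000, y=-8.310694: f=-41.343284 → y ← -8.310694 + 0.52·(-41.343284) = -29.809202
y(3.38) ≈ -29.8092

-29.8092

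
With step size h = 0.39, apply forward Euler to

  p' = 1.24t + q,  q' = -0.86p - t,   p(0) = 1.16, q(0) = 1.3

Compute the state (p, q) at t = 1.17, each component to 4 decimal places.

2.6660, -0.8460

Euler on (p,q): p_{n+1} = p_n + h·p', q_{n+1} = q_n + h·q'.
0.000000: (1.160000, 1.300000); f=(1.300000, -0.997600) → (1.667000, 0.910936)
0.390000: (1.667000, 0.910936); f=(1.394536, -1.823620) → (2.210869, 0.199724)
0.780000: (2.210869, 0.199724); f=(1.166924, -2.681347) → (2.665969, -0.846001)
(p(1.17), q(1.17)) ≈ (2.6660, -0.8460)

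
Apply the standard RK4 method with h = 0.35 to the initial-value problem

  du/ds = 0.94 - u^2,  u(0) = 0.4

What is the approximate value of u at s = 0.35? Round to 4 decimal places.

0.6316

RK4: k1 = f(s_n, u_n); k2 = f(s_n + h/2, u_n + (h/2)·k1); k3 = f(s_n + h/2, u_n + (h/2)·k2); k4 = f(s_n + h, u_n + h·k3); u_{n+1} = u_n + (h/6)·(k1 + 2k2 + 2k3 + k4).
s=0.000000, u=0.400000:
  k1 = f(0.000000, 0.400000) = 0.780000
  k2 = f(0.175000, 0.536500) = 0.652168
  k3 = f(0.175000, 0.514129) = 0.675671
  k4 = f(0.350000, 0.636485) = 0.534887
  u ← 0.400000 + (0.35/6)·(k1 + 2k2 + 2k3 + k4) = 0.631616
u(0.35) ≈ 0.6316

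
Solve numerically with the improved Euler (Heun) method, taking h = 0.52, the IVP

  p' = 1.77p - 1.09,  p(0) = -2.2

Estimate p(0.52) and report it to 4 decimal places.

Heun: k1 = f(x_n, p_n); k2 = f(x_n + h, p_n + h·k1); p_{n+1} = p_n + (h/2)·(k1 + k2).
x=0.000000, p=-2.200000:
  k1 = f(0.000000, -2.200000) = -4.984000
  k2 = f(0.520000, -4.791680) = -9.571274
  p ← -2.200000 + (0.52/2)·(-4.984000 + (-9.571274)) = -5.984371
p(0.52) ≈ -5.9844

-5.9844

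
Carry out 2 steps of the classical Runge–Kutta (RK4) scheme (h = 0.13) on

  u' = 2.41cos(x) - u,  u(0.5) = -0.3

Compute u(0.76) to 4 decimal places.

0.2114

RK4: k1 = f(x_n, u_n); k2 = f(x_n + h/2, u_n + (h/2)·k1); k3 = f(x_n + h/2, u_n + (h/2)·k2); k4 = f(x_n + h, u_n + h·k3); u_{n+1} = u_n + (h/6)·(k1 + 2k2 + 2k3 + k4).
x=0.500000, u=-0.300000:
  k1 = f(0.500000, -0.300000) = 2.414974
  k2 = f(0.565000, -0.143027) = 2.178485
  k3 = f(0.565000, -0.158398) = 2.193857
  k4 = f(0.630000, -0.014799) = 1.962145
  u ← -0.300000 + (0.13/6)·(k1 + 2k2 + 2k3 + k4) = -0.015694
x=0.630000, u=-0.015694:
  k1 = f(0.630000, -0.015694) = 1.963041
  k2 = f(0.695000, 0.111903) = 1.739106
  k3 = f(0.695000, 0.097348) = 1.753662
  k4 = f(0.760000, 0.212282) = 1.534573
  u ← -0.015694 + (0.13/6)·(k1 + 2k2 + 2k3 + k4) = 0.211441
u(0.76) ≈ 0.2114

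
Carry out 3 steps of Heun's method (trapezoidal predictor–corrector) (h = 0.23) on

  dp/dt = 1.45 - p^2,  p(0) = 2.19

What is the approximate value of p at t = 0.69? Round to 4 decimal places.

1.3796

Heun: k1 = f(t_n, p_n); k2 = f(t_n + h, p_n + h·k1); p_{n+1} = p_n + (h/2)·(k1 + k2).
t=0.000000, p=2.190000:
  k1 = f(0.000000, 2.190000) = -3.346100
  k2 = f(0.230000, 1.420397) = -0.567528
  p ← 2.190000 + (0.23/2)·(-3.346100 + (-0.567528)) = 1.739933
t=0.230000, p=1.739933:
  k1 = f(0.230000, 1.739933) = -1.577366
  k2 = f(0.460000, 1.377139) = -0.446511
  p ← 1.739933 + (0.23/2)·(-1.577366 + (-0.446511)) = 1.507187
t=0.460000, p=1.507187:
  k1 = f(0.460000, 1.507187) = -0.821613
  k2 = f(0.690000, 1.318216) = -0.287694
  p ← 1.507187 + (0.23/2)·(-0.821613 + (-0.287694)) = 1.379617
p(0.69) ≈ 1.3796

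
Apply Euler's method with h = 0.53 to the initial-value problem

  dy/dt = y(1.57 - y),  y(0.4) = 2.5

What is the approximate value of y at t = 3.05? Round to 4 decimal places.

Euler: y_{n+1} = y_n + h·f(t_n, y_n).
t=0.400000, y=2.500000: f=-2.325000 → y ← 2.500000 + 0.53·(-2.325000) = 1.267750
t=0.930000, y=1.267750: f=0.383177 → y ← 1.267750 + 0.53·0.383177 = 1.470834
t=1.460000, y=1.470834: f=0.145857 → y ← 1.470834 + 0.53·0.145857 = 1.548138
t=1.990000, y=1.548138: f=0.033845 → y ← 1.548138 + 0.53·0.033845 = 1.566076
t=2.520000, y=1.566076: f=0.006145 → y ← 1.566076 + 0.53·0.006145 = 1.569333
y(3.05) ≈ 1.5693

1.5693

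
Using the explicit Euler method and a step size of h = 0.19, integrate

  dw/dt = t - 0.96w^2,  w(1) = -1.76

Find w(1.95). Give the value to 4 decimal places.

-13.0410

Euler: w_{n+1} = w_n + h·f(t_n, w_n).
t=1.000000, w=-1.760000: f=-1.973696 → w ← -1.760000 + 0.19·(-1.973696) = -2.135002
t=1.190000, w=-2.135002: f=-3.185905 → w ← -2.135002 + 0.19·(-3.185905) = -2.740324
t=1.380000, w=-2.740324: f=-5.829002 → w ← -2.740324 + 0.19·(-5.829002) = -3.847835
t=1.570000, w=-3.847835: f=-12.643598 → w ← -3.847835 + 0.19·(-12.643598) = -6.250118
t=1.760000, w=-6.250118: f=-35.741417 → w ← -6.250118 + 0.19·(-35.741417) = -13.040987
w(1.95) ≈ -13.0410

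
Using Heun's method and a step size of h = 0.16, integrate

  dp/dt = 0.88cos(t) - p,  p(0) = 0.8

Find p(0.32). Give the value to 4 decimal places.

Heun: k1 = f(t_n, p_n); k2 = f(t_n + h, p_n + h·k1); p_{n+1} = p_n + (h/2)·(k1 + k2).
t=0.000000, p=0.800000:
  k1 = f(0.000000, 0.800000) = 0.080000
  k2 = f(0.160000, 0.812800) = 0.055960
  p ← 0.800000 + (0.16/2)·(0.080000 + 0.055960) = 0.810877
t=0.160000, p=0.810877:
  k1 = f(0.160000, 0.810877) = 0.057883
  k2 = f(0.320000, 0.820138) = 0.015189
  p ← 0.810877 + (0.16/2)·(0.057883 + 0.015189) = 0.816723
p(0.32) ≈ 0.8167

0.8167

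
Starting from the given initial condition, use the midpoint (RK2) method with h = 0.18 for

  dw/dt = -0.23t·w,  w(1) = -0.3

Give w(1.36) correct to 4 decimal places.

-0.2720

Midpoint: k1 = f(t_n, w_n); k2 = f(t_n + h/2, w_n + (h/2)·k1); w_{n+1} = w_n + h·k2.
t=1.000000, w=-0.300000:
  k1 = f(1.000000, -0.300000) = 0.069000
  k2 = f(1.090000, -0.293790) = 0.073653
  w ← -0.300000 + 0.18·0.073653 = -0.286742
t=1.180000, w=-0.286742:
  k1 = f(1.180000, -0.286742) = 0.077822
  k2 = f(1.270000, -0.279738) = 0.081712
  w ← -0.286742 + 0.18·0.081712 = -0.272034
w(1.36) ≈ -0.2720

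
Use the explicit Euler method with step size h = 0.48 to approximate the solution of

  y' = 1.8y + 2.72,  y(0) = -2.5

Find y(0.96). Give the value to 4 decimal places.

-4.9470

Euler: y_{n+1} = y_n + h·f(s_n, y_n).
s=0.000000, y=-2.500000: f=-1.780000 → y ← -2.500000 + 0.48·(-1.780000) = -3.354400
s=0.480000, y=-3.354400: f=-3.317920 → y ← -3.354400 + 0.48·(-3.317920) = -4.947002
y(0.96) ≈ -4.9470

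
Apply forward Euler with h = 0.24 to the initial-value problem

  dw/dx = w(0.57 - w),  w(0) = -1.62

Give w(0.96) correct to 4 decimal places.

Euler: w_{n+1} = w_n + h·f(x_n, w_n).
x=0.000000, w=-1.620000: f=-3.547800 → w ← -1.620000 + 0.24·(-3.547800) = -2.471472
x=0.240000, w=-2.471472: f=-7.516913 → w ← -2.471472 + 0.24·(-7.516913) = -4.275531
x=0.480000, w=-4.275531: f=-20.717219 → w ← -4.275531 + 0.24·(-20.717219) = -9.247664
x=0.720000, w=-9.247664: f=-90.790451 → w ← -9.247664 + 0.24·(-90.790451) = -31.037372
w(0.96) ≈ -31.0374

-31.0374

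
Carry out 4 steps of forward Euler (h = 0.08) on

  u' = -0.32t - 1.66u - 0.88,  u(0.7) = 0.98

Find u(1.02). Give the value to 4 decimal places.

Euler: u_{n+1} = u_n + h·f(t_n, u_n).
t=0.700000, u=0.980000: f=-2.730800 → u ← 0.980000 + 0.08·(-2.730800) = 0.761536
t=0.780000, u=0.761536: f=-2.393750 → u ← 0.761536 + 0.08·(-2.393750) = 0.570036
t=0.860000, u=0.570036: f=-2.101460 → u ← 0.570036 + 0.08·(-2.101460) = 0.401919
t=0.940000, u=0.401919: f=-1.847986 → u ← 0.401919 + 0.08·(-1.847986) = 0.254080
u(1.02) ≈ 0.2541

0.2541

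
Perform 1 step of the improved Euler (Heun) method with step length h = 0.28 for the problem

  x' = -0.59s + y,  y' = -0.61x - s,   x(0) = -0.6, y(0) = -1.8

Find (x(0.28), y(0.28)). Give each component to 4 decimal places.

-1.1128, -1.6937

Heun on (x,y): k1 = f(s_n, state_n); k2 = f(s_n + h, state_n + h·k1); state_{n+1} = state_n + (h/2)·(k1 + k2).
0.000000: (-0.600000, -1.800000)
  k1 = (-1.800000, 0.366000)
  predictor → (-1.104000, -1.697520)
  k2 = (-1.862720, 0.393440)
  → (-1.112781, -1.693678)
(x(0.28), y(0.28)) ≈ (-1.1128, -1.6937)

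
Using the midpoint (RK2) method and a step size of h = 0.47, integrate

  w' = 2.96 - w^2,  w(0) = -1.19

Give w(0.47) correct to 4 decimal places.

-0.1204

Midpoint: k1 = f(x_n, w_n); k2 = f(x_n + h/2, w_n + (h/2)·k1); w_{n+1} = w_n + h·k2.
x=0.000000, w=-1.190000:
  k1 = f(0.000000, -1.190000) = 1.543900
  k2 = f(0.235000, -0.827183) = 2.275767
  w ← -1.190000 + 0.47·2.275767 = -0.120389
w(0.47) ≈ -0.1204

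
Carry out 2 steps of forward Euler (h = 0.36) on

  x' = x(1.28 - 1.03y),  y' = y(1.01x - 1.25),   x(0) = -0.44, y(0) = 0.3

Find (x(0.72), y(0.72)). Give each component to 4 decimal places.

-0.8417, 0.0391

Euler on (x,y): x_{n+1} = x_n + h·x', y_{n+1} = y_n + h·y'.
0.000000: (-0.440000, 0.300000); f=(-0.427240, -0.508320) → (-0.593806, 0.117005)
0.360000: (-0.593806, 0.117005); f=(-0.688510, -0.216429) → (-0.841670, 0.039090)
(x(0.72), y(0.72)) ≈ (-0.8417, 0.0391)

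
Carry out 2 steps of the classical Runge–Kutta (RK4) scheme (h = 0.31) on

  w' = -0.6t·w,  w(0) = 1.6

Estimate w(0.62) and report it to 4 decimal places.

1.4257

RK4: k1 = f(t_n, w_n); k2 = f(t_n + h/2, w_n + (h/2)·k1); k3 = f(t_n + h/2, w_n + (h/2)·k2); k4 = f(t_n + h, w_n + h·k3); w_{n+1} = w_n + (h/6)·(k1 + 2k2 + 2k3 + k4).
t=0.000000, w=1.600000:
  k1 = f(0.000000, 1.600000) = 0.000000
  k2 = f(0.155000, 1.600000) = -0.148800
  k3 = f(0.155000, 1.576936) = -0.146655
  k4 = f(0.310000, 1.554537) = -0.289144
  w ← 1.600000 + (0.31/6)·(k1 + 2k2 + 2k3 + k4) = 1.554531
t=0.310000, w=1.554531:
  k1 = f(0.310000, 1.554531) = -0.289143
  k2 = f(0.465000, 1.509713) = -0.421210
  k3 = f(0.465000, 1.489243) = -0.415499
  k4 = f(0.620000, 1.425726) = -0.530370
  w ← 1.554531 + (0.31/6)·(k1 + 2k2 + 2k3 + k4) = 1.425729
w(0.62) ≈ 1.4257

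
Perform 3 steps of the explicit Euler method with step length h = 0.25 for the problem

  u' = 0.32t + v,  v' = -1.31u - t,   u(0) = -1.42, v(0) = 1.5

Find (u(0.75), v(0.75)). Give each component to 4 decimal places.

0.0675, 2.2946

Euler on (u,v): u_{n+1} = u_n + h·u', v_{n+1} = v_n + h·v'.
0.000000: (-1.420000, 1.500000); f=(1.500000, 1.860200) → (-1.045000, 1.965050)
0.250000: (-1.045000, 1.965050); f=(2.045050, 1.118950) → (-0.533737, 2.244788)
0.500000: (-0.533737, 2.244788); f=(2.404788, 0.199196) → (0.067459, 2.294587)
(u(0.75), v(0.75)) ≈ (0.0675, 2.2946)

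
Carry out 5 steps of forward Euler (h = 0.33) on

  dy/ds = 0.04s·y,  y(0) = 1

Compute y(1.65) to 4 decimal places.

Euler: y_{n+1} = y_n + h·f(s_n, y_n).
s=0.000000, y=1.000000: f=0.000000 → y ← 1.000000 + 0.33·0.000000 = 1.000000
s=0.330000, y=1.000000: f=0.013200 → y ← 1.000000 + 0.33·0.013200 = 1.004356
s=0.660000, y=1.004356: f=0.026515 → y ← 1.004356 + 0.33·0.026515 = 1.013106
s=0.990000, y=1.013106: f=0.040119 → y ← 1.013106 + 0.33·0.040119 = 1.026345
s=1.320000, y=1.026345: f=0.054191 → y ← 1.026345 + 0.33·0.054191 = 1.044228
y(1.65) ≈ 1.0442

1.0442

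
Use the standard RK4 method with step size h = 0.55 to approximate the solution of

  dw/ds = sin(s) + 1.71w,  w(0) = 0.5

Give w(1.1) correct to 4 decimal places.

4.4175

RK4: k1 = f(s_n, w_n); k2 = f(s_n + h/2, w_n + (h/2)·k1); k3 = f(s_n + h/2, w_n + (h/2)·k2); k4 = f(s_n + h, w_n + h·k3); w_{n+1} = w_n + (h/6)·(k1 + 2k2 + 2k3 + k4).
s=0.000000, w=0.500000:
  k1 = f(0.000000, 0.500000) = 0.855000
  k2 = f(0.275000, 0.735125) = 1.528611
  k3 = f(0.275000, 0.920368) = 1.845376
  k4 = f(0.550000, 1.514957) = 3.113263
  w ← 0.500000 + (0.55/6)·(k1 + 2k2 + 2k3 + k4) = 1.482322
s=0.550000, w=1.482322:
  k1 = f(0.550000, 1.482322) = 3.057457
  k2 = f(0.825000, 2.323123) = 4.707087
  k3 = f(0.825000, 2.776771) = 5.482826
  k4 = f(1.100000, 4.497876) = 8.582575
  w ← 1.482322 + (0.55/6)·(k1 + 2k2 + 2k3 + k4) = 4.417475
w(1.1) ≈ 4.4175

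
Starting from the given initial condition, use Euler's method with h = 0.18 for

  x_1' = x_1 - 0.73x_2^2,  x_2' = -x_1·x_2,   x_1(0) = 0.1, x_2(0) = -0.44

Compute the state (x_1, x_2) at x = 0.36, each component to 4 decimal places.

0.0847, -0.4249

Euler on (x_1,x_2): x_1_{n+1} = x_1_n + h·x_1', x_2_{n+1} = x_2_n + h·x_2'.
0.000000: (0.100000, -0.440000); f=(-0.041328, 0.044000) → (0.092561, -0.432080)
0.180000: (0.092561, -0.432080); f=(-0.043725, 0.039994) → (0.084690, -0.424881)
(x_1(0.36), x_2(0.36)) ≈ (0.0847, -0.4249)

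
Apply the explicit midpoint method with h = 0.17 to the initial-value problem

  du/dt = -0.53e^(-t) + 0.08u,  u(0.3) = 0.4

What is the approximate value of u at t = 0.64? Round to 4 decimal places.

0.2963

Midpoint: k1 = f(t_n, u_n); k2 = f(t_n + h/2, u_n + (h/2)·k1); u_{n+1} = u_n + h·k2.
t=0.300000, u=0.400000:
  k1 = f(0.300000, 0.400000) = -0.360634
  k2 = f(0.385000, 0.369346) = -0.331091
  u ← 0.400000 + 0.17·(-0.331091) = 0.343715
t=0.470000, u=0.343715:
  k1 = f(0.470000, 0.343715) = -0.303754
  k2 = f(0.555000, 0.317895) = -0.278827
  u ← 0.343715 + 0.17·(-0.278827) = 0.296314
u(0.64) ≈ 0.2963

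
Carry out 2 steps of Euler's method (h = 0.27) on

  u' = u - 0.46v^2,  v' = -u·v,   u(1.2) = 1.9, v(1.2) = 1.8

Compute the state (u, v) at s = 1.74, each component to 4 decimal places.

Euler on (u,v): u_{n+1} = u_n + h·u', v_{n+1} = v_n + h·v'.
1.200000: (1.900000, 1.800000); f=(0.409600, -3.420000) → (2.010592, 0.876600)
1.470000: (2.010592, 0.876600); f=(1.657115, -1.762485) → (2.458013, 0.400729)
(u(1.74), v(1.74)) ≈ (2.4580, 0.4007)

2.4580, 0.4007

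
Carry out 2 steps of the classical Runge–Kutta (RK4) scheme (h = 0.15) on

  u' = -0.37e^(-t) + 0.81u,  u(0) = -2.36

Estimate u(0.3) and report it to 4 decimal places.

-3.1184

RK4: k1 = f(t_n, u_n); k2 = f(t_n + h/2, u_n + (h/2)·k1); k3 = f(t_n + h/2, u_n + (h/2)·k2); k4 = f(t_n + h, u_n + h·k3); u_{n+1} = u_n + (h/6)·(k1 + 2k2 + 2k3 + k4).
t=0.000000, u=-2.360000:
  k1 = f(0.000000, -2.360000) = -2.281600
  k2 = f(0.075000, -2.531120) = -2.393472
  k3 = f(0.075000, -2.539510) = -2.400269
  k4 = f(0.150000, -2.720040) = -2.521695
  u ← -2.360000 + (0.15/6)·(k1 + 2k2 + 2k3 + k4) = -2.719769
t=0.150000, u=-2.719769:
  k1 = f(0.150000, -2.719769) = -2.521475
  k2 = f(0.225000, -2.908880) = -2.651644
  k3 = f(0.225000, -2.918643) = -2.659552
  k4 = f(0.300000, -3.118702) = -2.800251
  u ← -2.719769 + (0.15/6)·(k1 + 2k2 + 2k3 + k4) = -3.118372
u(0.3) ≈ -3.1184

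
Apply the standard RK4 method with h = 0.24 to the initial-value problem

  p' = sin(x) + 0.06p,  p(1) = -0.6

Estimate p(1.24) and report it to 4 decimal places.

RK4: k1 = f(x_n, p_n); k2 = f(x_n + h/2, p_n + (h/2)·k1); k3 = f(x_n + h/2, p_n + (h/2)·k2); k4 = f(x_n + h, p_n + h·k3); p_{n+1} = p_n + (h/6)·(k1 + 2k2 + 2k3 + k4).
x=1.000000, p=-0.600000:
  k1 = f(1.000000, -0.600000) = 0.805471
  k2 = f(1.120000, -0.503343) = 0.869900
  k3 = f(1.120000, -0.495612) = 0.870364
  k4 = f(1.240000, -0.391113) = 0.922317
  p ← -0.600000 + (0.24/6)·(k1 + 2k2 + 2k3 + k4) = -0.391667
p(1.24) ≈ -0.3917

-0.3917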